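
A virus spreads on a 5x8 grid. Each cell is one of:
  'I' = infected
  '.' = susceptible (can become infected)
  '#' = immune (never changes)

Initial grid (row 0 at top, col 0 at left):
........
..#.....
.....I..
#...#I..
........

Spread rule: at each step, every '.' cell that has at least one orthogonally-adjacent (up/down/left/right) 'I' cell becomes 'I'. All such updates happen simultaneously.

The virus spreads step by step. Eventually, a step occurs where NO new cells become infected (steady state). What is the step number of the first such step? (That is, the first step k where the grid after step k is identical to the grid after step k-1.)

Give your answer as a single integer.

Answer: 8

Derivation:
Step 0 (initial): 2 infected
Step 1: +5 new -> 7 infected
Step 2: +8 new -> 15 infected
Step 3: +8 new -> 23 infected
Step 4: +5 new -> 28 infected
Step 5: +5 new -> 33 infected
Step 6: +3 new -> 36 infected
Step 7: +1 new -> 37 infected
Step 8: +0 new -> 37 infected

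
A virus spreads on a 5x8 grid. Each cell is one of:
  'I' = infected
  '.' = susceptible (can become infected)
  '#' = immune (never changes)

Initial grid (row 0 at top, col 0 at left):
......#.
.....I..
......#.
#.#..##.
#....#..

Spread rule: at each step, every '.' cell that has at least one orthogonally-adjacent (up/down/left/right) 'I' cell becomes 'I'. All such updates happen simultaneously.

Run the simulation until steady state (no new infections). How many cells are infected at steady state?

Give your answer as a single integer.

Answer: 32

Derivation:
Step 0 (initial): 1 infected
Step 1: +4 new -> 5 infected
Step 2: +4 new -> 9 infected
Step 3: +6 new -> 15 infected
Step 4: +6 new -> 21 infected
Step 5: +5 new -> 26 infected
Step 6: +5 new -> 31 infected
Step 7: +1 new -> 32 infected
Step 8: +0 new -> 32 infected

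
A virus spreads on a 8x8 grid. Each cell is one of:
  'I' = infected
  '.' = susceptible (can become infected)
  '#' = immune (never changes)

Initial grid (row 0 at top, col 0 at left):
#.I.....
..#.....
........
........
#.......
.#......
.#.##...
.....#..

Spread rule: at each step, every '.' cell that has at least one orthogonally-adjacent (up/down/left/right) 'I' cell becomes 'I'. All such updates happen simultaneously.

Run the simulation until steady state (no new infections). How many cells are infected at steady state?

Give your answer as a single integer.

Answer: 56

Derivation:
Step 0 (initial): 1 infected
Step 1: +2 new -> 3 infected
Step 2: +3 new -> 6 infected
Step 3: +5 new -> 11 infected
Step 4: +7 new -> 18 infected
Step 5: +8 new -> 26 infected
Step 6: +6 new -> 32 infected
Step 7: +5 new -> 37 infected
Step 8: +4 new -> 41 infected
Step 9: +4 new -> 45 infected
Step 10: +4 new -> 49 infected
Step 11: +4 new -> 53 infected
Step 12: +2 new -> 55 infected
Step 13: +1 new -> 56 infected
Step 14: +0 new -> 56 infected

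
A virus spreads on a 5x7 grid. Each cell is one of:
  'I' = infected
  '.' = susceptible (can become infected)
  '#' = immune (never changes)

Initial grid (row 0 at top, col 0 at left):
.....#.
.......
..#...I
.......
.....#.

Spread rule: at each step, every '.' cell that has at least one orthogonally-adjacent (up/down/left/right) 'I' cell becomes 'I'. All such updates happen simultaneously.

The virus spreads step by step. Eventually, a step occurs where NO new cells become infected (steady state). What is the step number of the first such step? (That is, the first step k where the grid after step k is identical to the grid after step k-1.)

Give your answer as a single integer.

Step 0 (initial): 1 infected
Step 1: +3 new -> 4 infected
Step 2: +5 new -> 9 infected
Step 3: +3 new -> 12 infected
Step 4: +4 new -> 16 infected
Step 5: +4 new -> 20 infected
Step 6: +4 new -> 24 infected
Step 7: +5 new -> 29 infected
Step 8: +3 new -> 32 infected
Step 9: +0 new -> 32 infected

Answer: 9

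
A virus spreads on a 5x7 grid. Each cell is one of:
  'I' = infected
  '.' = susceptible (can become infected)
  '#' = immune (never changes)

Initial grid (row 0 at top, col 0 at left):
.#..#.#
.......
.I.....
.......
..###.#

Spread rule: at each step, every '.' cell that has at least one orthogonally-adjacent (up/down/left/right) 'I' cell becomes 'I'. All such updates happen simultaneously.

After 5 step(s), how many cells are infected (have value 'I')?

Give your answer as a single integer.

Step 0 (initial): 1 infected
Step 1: +4 new -> 5 infected
Step 2: +6 new -> 11 infected
Step 3: +6 new -> 17 infected
Step 4: +4 new -> 21 infected
Step 5: +3 new -> 24 infected

Answer: 24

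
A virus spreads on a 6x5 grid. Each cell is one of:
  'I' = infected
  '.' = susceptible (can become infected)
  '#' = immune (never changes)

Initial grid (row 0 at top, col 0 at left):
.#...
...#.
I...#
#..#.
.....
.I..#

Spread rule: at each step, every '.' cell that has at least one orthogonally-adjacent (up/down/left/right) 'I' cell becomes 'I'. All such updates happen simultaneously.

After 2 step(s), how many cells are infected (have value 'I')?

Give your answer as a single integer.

Answer: 14

Derivation:
Step 0 (initial): 2 infected
Step 1: +5 new -> 7 infected
Step 2: +7 new -> 14 infected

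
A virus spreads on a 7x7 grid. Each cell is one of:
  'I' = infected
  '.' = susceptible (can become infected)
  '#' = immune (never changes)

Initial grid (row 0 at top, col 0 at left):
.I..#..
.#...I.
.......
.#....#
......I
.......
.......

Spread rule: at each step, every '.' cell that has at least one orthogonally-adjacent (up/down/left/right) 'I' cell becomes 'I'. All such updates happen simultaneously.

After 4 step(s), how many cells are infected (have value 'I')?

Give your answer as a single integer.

Answer: 36

Derivation:
Step 0 (initial): 3 infected
Step 1: +8 new -> 11 infected
Step 2: +11 new -> 22 infected
Step 3: +7 new -> 29 infected
Step 4: +7 new -> 36 infected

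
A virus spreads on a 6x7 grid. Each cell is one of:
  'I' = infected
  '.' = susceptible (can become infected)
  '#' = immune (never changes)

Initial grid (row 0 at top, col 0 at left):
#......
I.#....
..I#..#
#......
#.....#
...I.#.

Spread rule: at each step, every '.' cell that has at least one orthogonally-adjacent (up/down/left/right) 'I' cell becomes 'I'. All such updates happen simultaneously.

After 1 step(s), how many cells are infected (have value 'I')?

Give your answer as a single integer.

Answer: 10

Derivation:
Step 0 (initial): 3 infected
Step 1: +7 new -> 10 infected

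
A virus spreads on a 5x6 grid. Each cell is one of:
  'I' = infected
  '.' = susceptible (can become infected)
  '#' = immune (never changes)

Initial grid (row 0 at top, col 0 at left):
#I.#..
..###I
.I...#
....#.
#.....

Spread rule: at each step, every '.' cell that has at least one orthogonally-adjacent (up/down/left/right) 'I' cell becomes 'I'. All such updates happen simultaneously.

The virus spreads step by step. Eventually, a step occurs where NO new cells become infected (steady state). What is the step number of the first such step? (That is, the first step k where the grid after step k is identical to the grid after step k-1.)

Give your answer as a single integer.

Answer: 8

Derivation:
Step 0 (initial): 3 infected
Step 1: +6 new -> 9 infected
Step 2: +6 new -> 15 infected
Step 3: +3 new -> 18 infected
Step 4: +1 new -> 19 infected
Step 5: +1 new -> 20 infected
Step 6: +1 new -> 21 infected
Step 7: +1 new -> 22 infected
Step 8: +0 new -> 22 infected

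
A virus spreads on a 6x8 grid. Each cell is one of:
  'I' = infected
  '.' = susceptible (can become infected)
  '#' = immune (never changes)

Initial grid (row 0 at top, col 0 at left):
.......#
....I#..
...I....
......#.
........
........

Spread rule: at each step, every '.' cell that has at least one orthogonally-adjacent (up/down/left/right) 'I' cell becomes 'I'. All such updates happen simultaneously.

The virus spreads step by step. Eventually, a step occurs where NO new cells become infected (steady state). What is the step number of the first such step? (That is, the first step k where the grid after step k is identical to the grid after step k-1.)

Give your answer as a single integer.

Answer: 8

Derivation:
Step 0 (initial): 2 infected
Step 1: +5 new -> 7 infected
Step 2: +8 new -> 15 infected
Step 3: +10 new -> 25 infected
Step 4: +9 new -> 34 infected
Step 5: +7 new -> 41 infected
Step 6: +3 new -> 44 infected
Step 7: +1 new -> 45 infected
Step 8: +0 new -> 45 infected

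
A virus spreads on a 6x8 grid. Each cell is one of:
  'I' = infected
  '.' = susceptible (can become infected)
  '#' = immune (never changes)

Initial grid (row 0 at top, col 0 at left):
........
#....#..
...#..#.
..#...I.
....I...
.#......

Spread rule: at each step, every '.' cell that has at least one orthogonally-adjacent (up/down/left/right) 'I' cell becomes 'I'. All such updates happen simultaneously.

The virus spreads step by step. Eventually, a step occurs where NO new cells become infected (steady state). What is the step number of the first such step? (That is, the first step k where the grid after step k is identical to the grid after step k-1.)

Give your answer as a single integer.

Step 0 (initial): 2 infected
Step 1: +7 new -> 9 infected
Step 2: +9 new -> 18 infected
Step 3: +5 new -> 23 infected
Step 4: +6 new -> 29 infected
Step 5: +7 new -> 36 infected
Step 6: +4 new -> 40 infected
Step 7: +1 new -> 41 infected
Step 8: +1 new -> 42 infected
Step 9: +0 new -> 42 infected

Answer: 9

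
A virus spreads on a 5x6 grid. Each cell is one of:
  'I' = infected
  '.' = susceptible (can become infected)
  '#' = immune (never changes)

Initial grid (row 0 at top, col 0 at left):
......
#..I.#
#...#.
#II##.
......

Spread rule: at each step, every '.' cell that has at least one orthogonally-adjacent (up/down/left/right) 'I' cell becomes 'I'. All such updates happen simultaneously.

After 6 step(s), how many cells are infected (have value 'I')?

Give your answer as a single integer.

Answer: 23

Derivation:
Step 0 (initial): 3 infected
Step 1: +8 new -> 11 infected
Step 2: +5 new -> 16 infected
Step 3: +3 new -> 19 infected
Step 4: +2 new -> 21 infected
Step 5: +1 new -> 22 infected
Step 6: +1 new -> 23 infected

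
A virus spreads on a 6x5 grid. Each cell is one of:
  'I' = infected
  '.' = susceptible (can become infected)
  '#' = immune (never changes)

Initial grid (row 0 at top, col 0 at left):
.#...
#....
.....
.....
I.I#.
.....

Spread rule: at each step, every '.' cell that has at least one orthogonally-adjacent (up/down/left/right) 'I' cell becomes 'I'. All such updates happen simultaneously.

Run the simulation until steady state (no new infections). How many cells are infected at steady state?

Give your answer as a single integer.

Step 0 (initial): 2 infected
Step 1: +5 new -> 7 infected
Step 2: +6 new -> 13 infected
Step 3: +5 new -> 18 infected
Step 4: +5 new -> 23 infected
Step 5: +2 new -> 25 infected
Step 6: +1 new -> 26 infected
Step 7: +0 new -> 26 infected

Answer: 26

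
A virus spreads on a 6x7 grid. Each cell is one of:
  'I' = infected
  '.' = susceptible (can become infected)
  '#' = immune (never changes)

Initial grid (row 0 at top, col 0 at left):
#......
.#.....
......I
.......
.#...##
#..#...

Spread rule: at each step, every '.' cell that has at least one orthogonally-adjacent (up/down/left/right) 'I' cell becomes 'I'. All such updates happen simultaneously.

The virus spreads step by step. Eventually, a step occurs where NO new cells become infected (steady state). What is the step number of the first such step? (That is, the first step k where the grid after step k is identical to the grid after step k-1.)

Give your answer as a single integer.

Step 0 (initial): 1 infected
Step 1: +3 new -> 4 infected
Step 2: +4 new -> 8 infected
Step 3: +4 new -> 12 infected
Step 4: +5 new -> 17 infected
Step 5: +6 new -> 23 infected
Step 6: +5 new -> 28 infected
Step 7: +5 new -> 33 infected
Step 8: +2 new -> 35 infected
Step 9: +0 new -> 35 infected

Answer: 9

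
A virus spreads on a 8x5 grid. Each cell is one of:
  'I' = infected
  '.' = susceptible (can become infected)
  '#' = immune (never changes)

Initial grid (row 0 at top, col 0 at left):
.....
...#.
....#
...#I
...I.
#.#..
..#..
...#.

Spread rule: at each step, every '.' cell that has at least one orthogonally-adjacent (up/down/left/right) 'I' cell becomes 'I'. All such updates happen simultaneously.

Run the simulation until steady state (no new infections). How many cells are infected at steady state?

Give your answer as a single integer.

Answer: 33

Derivation:
Step 0 (initial): 2 infected
Step 1: +3 new -> 5 infected
Step 2: +4 new -> 9 infected
Step 3: +5 new -> 14 infected
Step 4: +6 new -> 20 infected
Step 5: +5 new -> 25 infected
Step 6: +5 new -> 30 infected
Step 7: +2 new -> 32 infected
Step 8: +1 new -> 33 infected
Step 9: +0 new -> 33 infected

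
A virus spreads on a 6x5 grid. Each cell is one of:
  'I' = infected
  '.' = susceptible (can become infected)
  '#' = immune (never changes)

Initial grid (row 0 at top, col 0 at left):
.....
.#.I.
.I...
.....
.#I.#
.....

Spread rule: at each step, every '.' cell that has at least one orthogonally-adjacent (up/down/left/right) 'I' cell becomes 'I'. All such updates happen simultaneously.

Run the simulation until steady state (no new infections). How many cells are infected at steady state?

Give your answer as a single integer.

Answer: 27

Derivation:
Step 0 (initial): 3 infected
Step 1: +10 new -> 13 infected
Step 2: +8 new -> 21 infected
Step 3: +6 new -> 27 infected
Step 4: +0 new -> 27 infected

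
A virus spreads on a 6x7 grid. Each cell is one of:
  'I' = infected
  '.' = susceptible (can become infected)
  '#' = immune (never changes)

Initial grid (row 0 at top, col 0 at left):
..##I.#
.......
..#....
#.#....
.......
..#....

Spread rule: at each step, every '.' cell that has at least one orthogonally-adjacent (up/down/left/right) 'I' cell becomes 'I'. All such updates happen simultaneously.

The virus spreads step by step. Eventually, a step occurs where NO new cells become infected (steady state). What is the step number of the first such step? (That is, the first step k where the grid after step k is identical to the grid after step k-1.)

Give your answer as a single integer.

Step 0 (initial): 1 infected
Step 1: +2 new -> 3 infected
Step 2: +3 new -> 6 infected
Step 3: +5 new -> 11 infected
Step 4: +5 new -> 16 infected
Step 5: +7 new -> 23 infected
Step 6: +7 new -> 30 infected
Step 7: +2 new -> 32 infected
Step 8: +2 new -> 34 infected
Step 9: +1 new -> 35 infected
Step 10: +0 new -> 35 infected

Answer: 10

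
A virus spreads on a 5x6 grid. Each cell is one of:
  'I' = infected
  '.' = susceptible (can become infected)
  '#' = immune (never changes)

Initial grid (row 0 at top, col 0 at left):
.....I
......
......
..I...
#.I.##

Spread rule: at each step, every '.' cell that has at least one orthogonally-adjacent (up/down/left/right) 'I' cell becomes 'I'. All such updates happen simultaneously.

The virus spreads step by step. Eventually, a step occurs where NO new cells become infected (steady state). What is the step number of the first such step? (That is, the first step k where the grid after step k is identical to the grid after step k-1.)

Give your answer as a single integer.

Answer: 6

Derivation:
Step 0 (initial): 3 infected
Step 1: +7 new -> 10 infected
Step 2: +8 new -> 18 infected
Step 3: +6 new -> 24 infected
Step 4: +2 new -> 26 infected
Step 5: +1 new -> 27 infected
Step 6: +0 new -> 27 infected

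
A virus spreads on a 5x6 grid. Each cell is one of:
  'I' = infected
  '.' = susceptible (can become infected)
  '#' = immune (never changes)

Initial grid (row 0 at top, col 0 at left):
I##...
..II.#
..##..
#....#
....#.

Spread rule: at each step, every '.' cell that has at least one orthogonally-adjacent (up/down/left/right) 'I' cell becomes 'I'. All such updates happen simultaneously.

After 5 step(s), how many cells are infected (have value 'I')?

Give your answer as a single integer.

Answer: 21

Derivation:
Step 0 (initial): 3 infected
Step 1: +4 new -> 7 infected
Step 2: +4 new -> 11 infected
Step 3: +4 new -> 15 infected
Step 4: +3 new -> 18 infected
Step 5: +3 new -> 21 infected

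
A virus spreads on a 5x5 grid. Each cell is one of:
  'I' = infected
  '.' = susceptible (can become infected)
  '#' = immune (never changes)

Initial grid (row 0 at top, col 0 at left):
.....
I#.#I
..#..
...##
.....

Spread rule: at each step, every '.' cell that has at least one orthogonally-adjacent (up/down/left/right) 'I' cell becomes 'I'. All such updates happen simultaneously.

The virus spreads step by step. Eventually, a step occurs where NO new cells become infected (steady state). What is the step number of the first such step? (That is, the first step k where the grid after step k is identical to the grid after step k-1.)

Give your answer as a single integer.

Answer: 8

Derivation:
Step 0 (initial): 2 infected
Step 1: +4 new -> 6 infected
Step 2: +5 new -> 11 infected
Step 3: +3 new -> 14 infected
Step 4: +3 new -> 17 infected
Step 5: +1 new -> 18 infected
Step 6: +1 new -> 19 infected
Step 7: +1 new -> 20 infected
Step 8: +0 new -> 20 infected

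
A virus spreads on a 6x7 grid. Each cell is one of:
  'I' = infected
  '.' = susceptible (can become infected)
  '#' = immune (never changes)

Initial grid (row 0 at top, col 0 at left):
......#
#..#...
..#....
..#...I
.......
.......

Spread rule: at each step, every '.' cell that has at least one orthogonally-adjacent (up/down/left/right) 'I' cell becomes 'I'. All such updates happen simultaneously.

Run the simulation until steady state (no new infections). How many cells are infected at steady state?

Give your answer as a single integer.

Answer: 37

Derivation:
Step 0 (initial): 1 infected
Step 1: +3 new -> 4 infected
Step 2: +5 new -> 9 infected
Step 3: +5 new -> 14 infected
Step 4: +5 new -> 19 infected
Step 5: +3 new -> 22 infected
Step 6: +3 new -> 25 infected
Step 7: +4 new -> 29 infected
Step 8: +5 new -> 34 infected
Step 9: +3 new -> 37 infected
Step 10: +0 new -> 37 infected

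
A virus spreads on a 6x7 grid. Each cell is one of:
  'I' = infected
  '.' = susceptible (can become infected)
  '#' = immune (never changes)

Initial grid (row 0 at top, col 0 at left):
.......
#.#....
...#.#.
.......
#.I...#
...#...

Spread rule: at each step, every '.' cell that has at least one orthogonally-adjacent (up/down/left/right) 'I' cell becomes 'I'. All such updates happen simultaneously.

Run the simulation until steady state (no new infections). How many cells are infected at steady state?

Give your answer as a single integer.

Answer: 35

Derivation:
Step 0 (initial): 1 infected
Step 1: +4 new -> 5 infected
Step 2: +5 new -> 10 infected
Step 3: +6 new -> 16 infected
Step 4: +5 new -> 21 infected
Step 5: +4 new -> 25 infected
Step 6: +6 new -> 31 infected
Step 7: +3 new -> 34 infected
Step 8: +1 new -> 35 infected
Step 9: +0 new -> 35 infected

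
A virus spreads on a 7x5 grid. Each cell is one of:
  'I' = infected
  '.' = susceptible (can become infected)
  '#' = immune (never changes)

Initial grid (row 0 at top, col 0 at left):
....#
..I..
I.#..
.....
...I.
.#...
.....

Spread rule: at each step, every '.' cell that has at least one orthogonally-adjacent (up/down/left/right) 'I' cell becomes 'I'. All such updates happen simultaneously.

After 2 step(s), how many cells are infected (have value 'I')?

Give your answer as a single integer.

Step 0 (initial): 3 infected
Step 1: +10 new -> 13 infected
Step 2: +13 new -> 26 infected

Answer: 26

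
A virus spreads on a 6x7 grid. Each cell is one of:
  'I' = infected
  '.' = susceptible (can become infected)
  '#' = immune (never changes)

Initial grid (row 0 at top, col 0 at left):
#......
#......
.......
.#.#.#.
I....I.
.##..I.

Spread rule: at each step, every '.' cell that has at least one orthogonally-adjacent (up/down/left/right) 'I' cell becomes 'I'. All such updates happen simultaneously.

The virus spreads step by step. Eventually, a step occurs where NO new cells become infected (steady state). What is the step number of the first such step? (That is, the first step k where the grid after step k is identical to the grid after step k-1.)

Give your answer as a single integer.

Answer: 7

Derivation:
Step 0 (initial): 3 infected
Step 1: +7 new -> 10 infected
Step 2: +6 new -> 16 infected
Step 3: +4 new -> 20 infected
Step 4: +6 new -> 26 infected
Step 5: +6 new -> 32 infected
Step 6: +3 new -> 35 infected
Step 7: +0 new -> 35 infected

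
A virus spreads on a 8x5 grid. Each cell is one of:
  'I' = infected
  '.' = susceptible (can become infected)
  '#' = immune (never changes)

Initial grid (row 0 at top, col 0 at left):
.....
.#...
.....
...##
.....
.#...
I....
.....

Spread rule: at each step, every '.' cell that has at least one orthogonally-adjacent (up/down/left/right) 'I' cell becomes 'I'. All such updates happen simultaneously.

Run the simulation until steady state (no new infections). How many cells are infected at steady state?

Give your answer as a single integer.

Step 0 (initial): 1 infected
Step 1: +3 new -> 4 infected
Step 2: +3 new -> 7 infected
Step 3: +5 new -> 12 infected
Step 4: +6 new -> 18 infected
Step 5: +6 new -> 24 infected
Step 6: +3 new -> 27 infected
Step 7: +3 new -> 30 infected
Step 8: +3 new -> 33 infected
Step 9: +2 new -> 35 infected
Step 10: +1 new -> 36 infected
Step 11: +0 new -> 36 infected

Answer: 36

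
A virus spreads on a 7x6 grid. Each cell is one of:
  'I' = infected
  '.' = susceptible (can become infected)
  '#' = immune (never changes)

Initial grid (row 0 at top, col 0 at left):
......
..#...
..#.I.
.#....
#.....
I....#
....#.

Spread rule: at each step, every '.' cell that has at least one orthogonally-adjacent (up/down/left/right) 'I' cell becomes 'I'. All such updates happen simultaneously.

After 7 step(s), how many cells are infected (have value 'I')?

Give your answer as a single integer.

Answer: 33

Derivation:
Step 0 (initial): 2 infected
Step 1: +6 new -> 8 infected
Step 2: +9 new -> 17 infected
Step 3: +9 new -> 26 infected
Step 4: +2 new -> 28 infected
Step 5: +1 new -> 29 infected
Step 6: +2 new -> 31 infected
Step 7: +2 new -> 33 infected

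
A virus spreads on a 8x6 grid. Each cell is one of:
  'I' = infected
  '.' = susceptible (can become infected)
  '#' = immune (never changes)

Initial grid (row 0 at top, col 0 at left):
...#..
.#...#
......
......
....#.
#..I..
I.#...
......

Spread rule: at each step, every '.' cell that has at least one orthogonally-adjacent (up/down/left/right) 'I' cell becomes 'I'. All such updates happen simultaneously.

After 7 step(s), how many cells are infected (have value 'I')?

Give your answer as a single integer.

Step 0 (initial): 2 infected
Step 1: +6 new -> 8 infected
Step 2: +7 new -> 15 infected
Step 3: +8 new -> 23 infected
Step 4: +7 new -> 30 infected
Step 5: +5 new -> 35 infected
Step 6: +3 new -> 38 infected
Step 7: +3 new -> 41 infected

Answer: 41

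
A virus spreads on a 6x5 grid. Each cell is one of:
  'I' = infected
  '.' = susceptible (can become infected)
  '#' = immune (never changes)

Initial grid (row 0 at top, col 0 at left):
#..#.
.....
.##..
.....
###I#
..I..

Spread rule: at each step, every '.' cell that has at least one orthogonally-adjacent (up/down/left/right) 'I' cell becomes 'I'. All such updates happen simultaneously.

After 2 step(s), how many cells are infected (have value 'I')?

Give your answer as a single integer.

Step 0 (initial): 2 infected
Step 1: +3 new -> 5 infected
Step 2: +5 new -> 10 infected

Answer: 10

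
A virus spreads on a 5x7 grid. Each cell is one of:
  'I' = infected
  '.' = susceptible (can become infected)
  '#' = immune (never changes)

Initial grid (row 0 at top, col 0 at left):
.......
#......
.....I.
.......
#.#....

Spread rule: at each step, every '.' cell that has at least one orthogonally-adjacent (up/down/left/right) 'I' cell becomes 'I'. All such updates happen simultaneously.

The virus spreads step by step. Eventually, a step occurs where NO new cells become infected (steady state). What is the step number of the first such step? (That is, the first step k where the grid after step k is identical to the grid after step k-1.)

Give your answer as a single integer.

Step 0 (initial): 1 infected
Step 1: +4 new -> 5 infected
Step 2: +7 new -> 12 infected
Step 3: +7 new -> 19 infected
Step 4: +5 new -> 24 infected
Step 5: +4 new -> 28 infected
Step 6: +3 new -> 31 infected
Step 7: +1 new -> 32 infected
Step 8: +0 new -> 32 infected

Answer: 8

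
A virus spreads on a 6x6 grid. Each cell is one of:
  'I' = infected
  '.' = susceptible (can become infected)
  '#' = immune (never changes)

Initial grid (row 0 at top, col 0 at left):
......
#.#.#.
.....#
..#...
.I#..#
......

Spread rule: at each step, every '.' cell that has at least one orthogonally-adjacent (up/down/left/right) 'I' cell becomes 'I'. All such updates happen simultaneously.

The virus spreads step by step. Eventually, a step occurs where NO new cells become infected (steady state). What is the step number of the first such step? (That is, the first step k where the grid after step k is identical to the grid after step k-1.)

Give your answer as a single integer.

Step 0 (initial): 1 infected
Step 1: +3 new -> 4 infected
Step 2: +4 new -> 8 infected
Step 3: +4 new -> 12 infected
Step 4: +4 new -> 16 infected
Step 5: +7 new -> 23 infected
Step 6: +2 new -> 25 infected
Step 7: +2 new -> 27 infected
Step 8: +1 new -> 28 infected
Step 9: +1 new -> 29 infected
Step 10: +0 new -> 29 infected

Answer: 10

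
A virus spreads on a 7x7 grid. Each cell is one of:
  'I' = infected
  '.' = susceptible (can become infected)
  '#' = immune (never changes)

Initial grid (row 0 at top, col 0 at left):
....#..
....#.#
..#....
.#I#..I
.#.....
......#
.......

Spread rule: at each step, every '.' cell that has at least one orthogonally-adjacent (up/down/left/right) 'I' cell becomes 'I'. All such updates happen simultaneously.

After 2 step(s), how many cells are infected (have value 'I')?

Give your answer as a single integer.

Answer: 11

Derivation:
Step 0 (initial): 2 infected
Step 1: +4 new -> 6 infected
Step 2: +5 new -> 11 infected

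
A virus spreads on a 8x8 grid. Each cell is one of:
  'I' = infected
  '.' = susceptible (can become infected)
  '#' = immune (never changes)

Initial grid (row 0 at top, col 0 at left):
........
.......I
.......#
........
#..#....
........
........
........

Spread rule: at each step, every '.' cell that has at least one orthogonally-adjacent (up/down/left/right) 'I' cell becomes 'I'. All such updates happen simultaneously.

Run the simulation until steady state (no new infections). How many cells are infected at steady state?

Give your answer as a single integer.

Step 0 (initial): 1 infected
Step 1: +2 new -> 3 infected
Step 2: +3 new -> 6 infected
Step 3: +4 new -> 10 infected
Step 4: +6 new -> 16 infected
Step 5: +7 new -> 23 infected
Step 6: +8 new -> 31 infected
Step 7: +8 new -> 39 infected
Step 8: +8 new -> 47 infected
Step 9: +5 new -> 52 infected
Step 10: +3 new -> 55 infected
Step 11: +3 new -> 58 infected
Step 12: +2 new -> 60 infected
Step 13: +1 new -> 61 infected
Step 14: +0 new -> 61 infected

Answer: 61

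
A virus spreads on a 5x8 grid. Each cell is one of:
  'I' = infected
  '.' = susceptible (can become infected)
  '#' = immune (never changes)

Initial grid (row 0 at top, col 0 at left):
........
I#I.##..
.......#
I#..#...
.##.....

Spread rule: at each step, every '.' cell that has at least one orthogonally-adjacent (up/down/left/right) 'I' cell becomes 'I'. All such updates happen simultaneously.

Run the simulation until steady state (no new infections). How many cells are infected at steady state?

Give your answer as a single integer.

Answer: 32

Derivation:
Step 0 (initial): 3 infected
Step 1: +6 new -> 9 infected
Step 2: +5 new -> 14 infected
Step 3: +3 new -> 17 infected
Step 4: +3 new -> 20 infected
Step 5: +4 new -> 24 infected
Step 6: +4 new -> 28 infected
Step 7: +3 new -> 31 infected
Step 8: +1 new -> 32 infected
Step 9: +0 new -> 32 infected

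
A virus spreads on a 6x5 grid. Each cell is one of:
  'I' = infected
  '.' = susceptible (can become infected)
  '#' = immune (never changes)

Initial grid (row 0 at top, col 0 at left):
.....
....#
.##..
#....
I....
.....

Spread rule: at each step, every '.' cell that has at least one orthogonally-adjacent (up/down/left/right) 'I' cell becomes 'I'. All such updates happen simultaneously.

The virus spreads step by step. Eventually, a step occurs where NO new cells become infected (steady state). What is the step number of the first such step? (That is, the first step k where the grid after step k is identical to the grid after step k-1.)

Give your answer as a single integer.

Step 0 (initial): 1 infected
Step 1: +2 new -> 3 infected
Step 2: +3 new -> 6 infected
Step 3: +3 new -> 9 infected
Step 4: +3 new -> 12 infected
Step 5: +3 new -> 15 infected
Step 6: +2 new -> 17 infected
Step 7: +2 new -> 19 infected
Step 8: +3 new -> 22 infected
Step 9: +2 new -> 24 infected
Step 10: +2 new -> 26 infected
Step 11: +0 new -> 26 infected

Answer: 11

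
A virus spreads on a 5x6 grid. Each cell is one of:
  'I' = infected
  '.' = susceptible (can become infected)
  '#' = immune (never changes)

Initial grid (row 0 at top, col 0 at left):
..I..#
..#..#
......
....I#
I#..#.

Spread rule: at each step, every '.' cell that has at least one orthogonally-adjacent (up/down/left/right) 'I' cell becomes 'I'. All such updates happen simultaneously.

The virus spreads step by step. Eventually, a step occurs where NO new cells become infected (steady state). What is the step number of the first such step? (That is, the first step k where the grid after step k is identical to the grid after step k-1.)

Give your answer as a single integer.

Step 0 (initial): 3 infected
Step 1: +5 new -> 8 infected
Step 2: +11 new -> 19 infected
Step 3: +4 new -> 23 infected
Step 4: +0 new -> 23 infected

Answer: 4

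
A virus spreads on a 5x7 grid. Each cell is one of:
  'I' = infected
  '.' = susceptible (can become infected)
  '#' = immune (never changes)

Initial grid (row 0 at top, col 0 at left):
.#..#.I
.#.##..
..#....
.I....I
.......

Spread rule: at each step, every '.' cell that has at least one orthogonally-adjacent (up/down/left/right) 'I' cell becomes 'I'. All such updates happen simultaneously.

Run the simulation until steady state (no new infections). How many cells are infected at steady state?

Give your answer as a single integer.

Step 0 (initial): 3 infected
Step 1: +9 new -> 12 infected
Step 2: +8 new -> 20 infected
Step 3: +5 new -> 25 infected
Step 4: +1 new -> 26 infected
Step 5: +0 new -> 26 infected

Answer: 26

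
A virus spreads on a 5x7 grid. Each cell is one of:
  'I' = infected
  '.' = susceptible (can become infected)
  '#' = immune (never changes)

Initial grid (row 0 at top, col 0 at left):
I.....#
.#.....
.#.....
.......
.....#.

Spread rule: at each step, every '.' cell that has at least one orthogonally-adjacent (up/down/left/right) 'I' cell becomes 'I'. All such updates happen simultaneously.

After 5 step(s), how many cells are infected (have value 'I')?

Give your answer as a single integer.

Answer: 18

Derivation:
Step 0 (initial): 1 infected
Step 1: +2 new -> 3 infected
Step 2: +2 new -> 5 infected
Step 3: +3 new -> 8 infected
Step 4: +5 new -> 13 infected
Step 5: +5 new -> 18 infected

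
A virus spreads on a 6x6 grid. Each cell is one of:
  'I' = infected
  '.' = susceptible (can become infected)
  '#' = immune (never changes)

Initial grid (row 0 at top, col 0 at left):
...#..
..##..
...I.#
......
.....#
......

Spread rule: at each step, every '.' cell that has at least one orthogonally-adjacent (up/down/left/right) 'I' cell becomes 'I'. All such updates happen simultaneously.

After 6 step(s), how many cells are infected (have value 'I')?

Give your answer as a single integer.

Step 0 (initial): 1 infected
Step 1: +3 new -> 4 infected
Step 2: +5 new -> 9 infected
Step 3: +9 new -> 18 infected
Step 4: +7 new -> 25 infected
Step 5: +5 new -> 30 infected
Step 6: +1 new -> 31 infected

Answer: 31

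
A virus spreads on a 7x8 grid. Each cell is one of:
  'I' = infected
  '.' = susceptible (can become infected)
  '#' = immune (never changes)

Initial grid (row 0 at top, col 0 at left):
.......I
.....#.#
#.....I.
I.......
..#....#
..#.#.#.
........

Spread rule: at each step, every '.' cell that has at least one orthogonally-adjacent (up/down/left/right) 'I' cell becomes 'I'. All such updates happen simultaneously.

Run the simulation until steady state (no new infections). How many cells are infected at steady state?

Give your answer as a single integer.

Answer: 48

Derivation:
Step 0 (initial): 3 infected
Step 1: +7 new -> 10 infected
Step 2: +9 new -> 19 infected
Step 3: +10 new -> 29 infected
Step 4: +9 new -> 38 infected
Step 5: +5 new -> 43 infected
Step 6: +3 new -> 46 infected
Step 7: +1 new -> 47 infected
Step 8: +1 new -> 48 infected
Step 9: +0 new -> 48 infected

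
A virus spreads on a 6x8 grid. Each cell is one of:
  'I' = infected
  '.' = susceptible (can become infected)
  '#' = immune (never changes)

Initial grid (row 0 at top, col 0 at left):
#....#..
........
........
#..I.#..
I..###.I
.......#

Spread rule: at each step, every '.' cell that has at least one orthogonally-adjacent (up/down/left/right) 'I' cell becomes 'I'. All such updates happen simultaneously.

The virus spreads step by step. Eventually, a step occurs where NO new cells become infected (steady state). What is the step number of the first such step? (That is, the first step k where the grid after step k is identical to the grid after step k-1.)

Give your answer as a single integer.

Answer: 6

Derivation:
Step 0 (initial): 3 infected
Step 1: +7 new -> 10 infected
Step 2: +9 new -> 19 infected
Step 3: +9 new -> 28 infected
Step 4: +9 new -> 37 infected
Step 5: +3 new -> 40 infected
Step 6: +0 new -> 40 infected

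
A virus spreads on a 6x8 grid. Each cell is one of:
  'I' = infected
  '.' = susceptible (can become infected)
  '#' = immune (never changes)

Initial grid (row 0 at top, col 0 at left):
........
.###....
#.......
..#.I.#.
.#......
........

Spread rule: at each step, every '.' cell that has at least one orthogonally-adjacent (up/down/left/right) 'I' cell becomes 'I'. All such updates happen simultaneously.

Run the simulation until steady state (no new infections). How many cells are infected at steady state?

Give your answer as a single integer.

Step 0 (initial): 1 infected
Step 1: +4 new -> 5 infected
Step 2: +6 new -> 11 infected
Step 3: +8 new -> 19 infected
Step 4: +8 new -> 27 infected
Step 5: +7 new -> 34 infected
Step 6: +4 new -> 38 infected
Step 7: +2 new -> 40 infected
Step 8: +1 new -> 41 infected
Step 9: +0 new -> 41 infected

Answer: 41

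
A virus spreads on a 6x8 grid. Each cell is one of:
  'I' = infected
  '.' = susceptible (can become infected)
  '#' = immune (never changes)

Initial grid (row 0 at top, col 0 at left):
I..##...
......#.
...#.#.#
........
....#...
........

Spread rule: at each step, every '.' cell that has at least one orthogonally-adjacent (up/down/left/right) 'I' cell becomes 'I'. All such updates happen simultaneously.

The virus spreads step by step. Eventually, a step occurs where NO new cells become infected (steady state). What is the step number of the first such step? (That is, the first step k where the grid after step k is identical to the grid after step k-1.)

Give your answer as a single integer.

Answer: 13

Derivation:
Step 0 (initial): 1 infected
Step 1: +2 new -> 3 infected
Step 2: +3 new -> 6 infected
Step 3: +3 new -> 9 infected
Step 4: +4 new -> 13 infected
Step 5: +4 new -> 17 infected
Step 6: +5 new -> 22 infected
Step 7: +4 new -> 26 infected
Step 8: +3 new -> 29 infected
Step 9: +4 new -> 33 infected
Step 10: +5 new -> 38 infected
Step 11: +2 new -> 40 infected
Step 12: +1 new -> 41 infected
Step 13: +0 new -> 41 infected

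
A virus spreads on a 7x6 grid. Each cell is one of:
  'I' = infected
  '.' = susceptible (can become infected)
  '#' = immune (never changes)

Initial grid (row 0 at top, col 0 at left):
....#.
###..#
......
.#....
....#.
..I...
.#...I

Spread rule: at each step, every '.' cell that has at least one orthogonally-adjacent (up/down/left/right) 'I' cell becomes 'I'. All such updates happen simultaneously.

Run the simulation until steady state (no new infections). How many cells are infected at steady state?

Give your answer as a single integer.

Step 0 (initial): 2 infected
Step 1: +6 new -> 8 infected
Step 2: +7 new -> 15 infected
Step 3: +5 new -> 20 infected
Step 4: +5 new -> 25 infected
Step 5: +3 new -> 28 infected
Step 6: +2 new -> 30 infected
Step 7: +1 new -> 31 infected
Step 8: +1 new -> 32 infected
Step 9: +1 new -> 33 infected
Step 10: +0 new -> 33 infected

Answer: 33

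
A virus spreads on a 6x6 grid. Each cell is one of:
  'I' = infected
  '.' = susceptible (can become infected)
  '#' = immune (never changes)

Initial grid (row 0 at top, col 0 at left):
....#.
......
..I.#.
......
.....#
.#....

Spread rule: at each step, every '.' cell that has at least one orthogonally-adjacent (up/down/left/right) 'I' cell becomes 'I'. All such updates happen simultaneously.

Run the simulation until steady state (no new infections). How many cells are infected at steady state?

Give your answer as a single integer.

Answer: 32

Derivation:
Step 0 (initial): 1 infected
Step 1: +4 new -> 5 infected
Step 2: +7 new -> 12 infected
Step 3: +9 new -> 21 infected
Step 4: +6 new -> 27 infected
Step 5: +4 new -> 31 infected
Step 6: +1 new -> 32 infected
Step 7: +0 new -> 32 infected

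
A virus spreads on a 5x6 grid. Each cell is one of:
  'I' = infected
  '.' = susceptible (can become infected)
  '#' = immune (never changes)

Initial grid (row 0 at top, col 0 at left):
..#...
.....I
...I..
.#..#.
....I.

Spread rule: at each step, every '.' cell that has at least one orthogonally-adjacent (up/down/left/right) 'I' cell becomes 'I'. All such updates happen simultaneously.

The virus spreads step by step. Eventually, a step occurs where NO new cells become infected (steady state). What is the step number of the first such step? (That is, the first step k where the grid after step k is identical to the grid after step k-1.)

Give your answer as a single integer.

Step 0 (initial): 3 infected
Step 1: +9 new -> 12 infected
Step 2: +7 new -> 19 infected
Step 3: +3 new -> 22 infected
Step 4: +4 new -> 26 infected
Step 5: +1 new -> 27 infected
Step 6: +0 new -> 27 infected

Answer: 6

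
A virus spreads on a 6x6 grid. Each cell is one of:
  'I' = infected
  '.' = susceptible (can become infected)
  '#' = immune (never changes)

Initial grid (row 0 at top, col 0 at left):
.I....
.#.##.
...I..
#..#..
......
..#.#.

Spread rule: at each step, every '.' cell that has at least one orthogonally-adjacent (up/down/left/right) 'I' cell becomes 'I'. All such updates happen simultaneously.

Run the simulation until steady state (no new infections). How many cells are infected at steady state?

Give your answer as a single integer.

Step 0 (initial): 2 infected
Step 1: +4 new -> 6 infected
Step 2: +7 new -> 13 infected
Step 3: +7 new -> 20 infected
Step 4: +4 new -> 24 infected
Step 5: +4 new -> 28 infected
Step 6: +1 new -> 29 infected
Step 7: +0 new -> 29 infected

Answer: 29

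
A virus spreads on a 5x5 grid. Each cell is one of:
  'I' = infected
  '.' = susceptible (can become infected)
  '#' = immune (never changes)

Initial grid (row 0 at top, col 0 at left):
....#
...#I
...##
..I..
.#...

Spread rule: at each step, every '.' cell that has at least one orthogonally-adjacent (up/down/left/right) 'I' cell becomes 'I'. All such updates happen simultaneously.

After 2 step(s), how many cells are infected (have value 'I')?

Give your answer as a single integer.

Step 0 (initial): 2 infected
Step 1: +4 new -> 6 infected
Step 2: +5 new -> 11 infected

Answer: 11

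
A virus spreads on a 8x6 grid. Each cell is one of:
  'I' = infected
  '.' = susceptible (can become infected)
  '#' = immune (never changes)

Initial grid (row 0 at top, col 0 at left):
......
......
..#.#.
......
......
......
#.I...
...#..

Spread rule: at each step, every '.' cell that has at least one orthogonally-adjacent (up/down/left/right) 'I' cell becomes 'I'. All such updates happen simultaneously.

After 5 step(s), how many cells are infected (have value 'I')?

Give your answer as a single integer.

Step 0 (initial): 1 infected
Step 1: +4 new -> 5 infected
Step 2: +5 new -> 10 infected
Step 3: +8 new -> 18 infected
Step 4: +6 new -> 24 infected
Step 5: +5 new -> 29 infected

Answer: 29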